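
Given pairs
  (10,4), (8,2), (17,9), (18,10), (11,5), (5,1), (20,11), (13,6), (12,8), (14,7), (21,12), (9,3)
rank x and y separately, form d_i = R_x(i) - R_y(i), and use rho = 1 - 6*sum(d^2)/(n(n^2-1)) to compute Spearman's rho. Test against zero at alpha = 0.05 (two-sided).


Step 1: Rank x and y separately (midranks; no ties here).
rank(x): 10->4, 8->2, 17->9, 18->10, 11->5, 5->1, 20->11, 13->7, 12->6, 14->8, 21->12, 9->3
rank(y): 4->4, 2->2, 9->9, 10->10, 5->5, 1->1, 11->11, 6->6, 8->8, 7->7, 12->12, 3->3
Step 2: d_i = R_x(i) - R_y(i); compute d_i^2.
  (4-4)^2=0, (2-2)^2=0, (9-9)^2=0, (10-10)^2=0, (5-5)^2=0, (1-1)^2=0, (11-11)^2=0, (7-6)^2=1, (6-8)^2=4, (8-7)^2=1, (12-12)^2=0, (3-3)^2=0
sum(d^2) = 6.
Step 3: rho = 1 - 6*6 / (12*(12^2 - 1)) = 1 - 36/1716 = 0.979021.
Step 4: Under H0, t = rho * sqrt((n-2)/(1-rho^2)) = 15.1941 ~ t(10).
Step 5: Two-sided p-value from the t-distribution with 10 df = 0.000000.
Step 6: alpha = 0.05. reject H0.

rho = 0.9790, p = 0.000000, reject H0 at alpha = 0.05.


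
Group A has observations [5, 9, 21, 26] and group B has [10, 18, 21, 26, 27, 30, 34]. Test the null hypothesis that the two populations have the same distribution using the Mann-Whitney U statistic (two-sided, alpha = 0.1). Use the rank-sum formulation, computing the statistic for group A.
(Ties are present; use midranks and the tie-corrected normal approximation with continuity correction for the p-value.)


Step 1: Combine and sort all 11 observations; assign midranks.
sorted (value, group): (5,X), (9,X), (10,Y), (18,Y), (21,X), (21,Y), (26,X), (26,Y), (27,Y), (30,Y), (34,Y)
ranks: 5->1, 9->2, 10->3, 18->4, 21->5.5, 21->5.5, 26->7.5, 26->7.5, 27->9, 30->10, 34->11
Step 2: Rank sum for X: R1 = 1 + 2 + 5.5 + 7.5 = 16.
Step 3: U_X = R1 - n1(n1+1)/2 = 16 - 4*5/2 = 16 - 10 = 6.
       U_Y = n1*n2 - U_X = 28 - 6 = 22.
Step 4: Ties are present, so use the tie-corrected normal approximation (with continuity correction) for the p-value.
Step 5: p-value = 0.154489; compare to alpha = 0.1. fail to reject H0.

U_X = 6, p = 0.154489, fail to reject H0 at alpha = 0.1.


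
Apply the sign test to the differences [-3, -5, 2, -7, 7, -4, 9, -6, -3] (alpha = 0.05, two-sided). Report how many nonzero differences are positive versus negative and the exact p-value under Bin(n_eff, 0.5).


Step 1: Discard zero differences. Original n = 9; n_eff = number of nonzero differences = 9.
Nonzero differences (with sign): -3, -5, +2, -7, +7, -4, +9, -6, -3
Step 2: Count signs: positive = 3, negative = 6.
Step 3: Under H0: P(positive) = 0.5, so the number of positives S ~ Bin(9, 0.5).
Step 4: Two-sided exact p-value = sum of Bin(9,0.5) probabilities at or below the observed probability = 0.507812.
Step 5: alpha = 0.05. fail to reject H0.

n_eff = 9, pos = 3, neg = 6, p = 0.507812, fail to reject H0.


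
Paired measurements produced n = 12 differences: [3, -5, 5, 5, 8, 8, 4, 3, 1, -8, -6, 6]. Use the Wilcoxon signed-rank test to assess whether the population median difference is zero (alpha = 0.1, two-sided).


Step 1: Drop any zero differences (none here) and take |d_i|.
|d| = [3, 5, 5, 5, 8, 8, 4, 3, 1, 8, 6, 6]
Step 2: Midrank |d_i| (ties get averaged ranks).
ranks: |3|->2.5, |5|->6, |5|->6, |5|->6, |8|->11, |8|->11, |4|->4, |3|->2.5, |1|->1, |8|->11, |6|->8.5, |6|->8.5
Step 3: Attach original signs; sum ranks with positive sign and with negative sign.
W+ = 2.5 + 6 + 6 + 11 + 11 + 4 + 2.5 + 1 + 8.5 = 52.5
W- = 6 + 11 + 8.5 = 25.5
(Check: W+ + W- = 78 should equal n(n+1)/2 = 78.)
Step 4: Test statistic W = min(W+, W-) = 25.5.
Step 5: Ties in |d|, so use the tie-corrected normal approximation.
        E[W] = n(n+1)/4 = 12*13/4 = 39.
        Tie groups: |d|=3 (t=2), |d|=5 (t=3), |d|=6 (t=2), |d|=8 (t=3); sum(t^3 - t) = 60.
        Var[W] = n(n+1)(2n+1)/24 - sum(t^3-t)/48 = 3900/24 - 60/48 = 161.25.
        z = (W - E[W]) / sqrt(Var[W]) = (25.5 - 39) / 12.6984 = -1.0631.
        Two-sided p = 2*Phi(z) = 0.287726.
Step 6: alpha = 0.1. fail to reject H0.

W+ = 52.5, W- = 25.5, W = min = 25.5, p = 0.287726, fail to reject H0.


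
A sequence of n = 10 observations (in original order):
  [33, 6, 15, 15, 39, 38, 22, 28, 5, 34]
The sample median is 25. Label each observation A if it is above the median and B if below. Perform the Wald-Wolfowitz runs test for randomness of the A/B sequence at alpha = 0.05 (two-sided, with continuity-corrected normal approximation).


Step 1: Compute median = 25; label A = above, B = below.
Labels in order: ABBBAABABA  (n_A = 5, n_B = 5)
Step 2: Count runs R = 7.
Step 3: Under H0 (random ordering), E[R] = 2*n_A*n_B/(n_A+n_B) + 1 = 2*5*5/10 + 1 = 6.0000.
        Var[R] = 2*n_A*n_B*(2*n_A*n_B - n_A - n_B) / ((n_A+n_B)^2 * (n_A+n_B-1)) = 2000/900 = 2.2222.
        SD[R] = 1.4907.
Step 4: Continuity-corrected z = (R - 0.5 - E[R]) / SD[R] = (7 - 0.5 - 6.0000) / 1.4907 = 0.3354.
Step 5: Two-sided p-value via normal approximation = 2*(1 - Phi(|z|)) = 0.737316.
Step 6: alpha = 0.05. fail to reject H0.

R = 7, z = 0.3354, p = 0.737316, fail to reject H0.


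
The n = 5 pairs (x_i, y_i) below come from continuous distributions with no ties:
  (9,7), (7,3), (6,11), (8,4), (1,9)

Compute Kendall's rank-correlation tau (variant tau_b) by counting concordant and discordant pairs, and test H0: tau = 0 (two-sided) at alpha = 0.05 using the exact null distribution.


Step 1: Enumerate the 10 unordered pairs (i,j) with i<j and classify each by sign(x_j-x_i) * sign(y_j-y_i).
  (1,2):dx=-2,dy=-4->C; (1,3):dx=-3,dy=+4->D; (1,4):dx=-1,dy=-3->C; (1,5):dx=-8,dy=+2->D
  (2,3):dx=-1,dy=+8->D; (2,4):dx=+1,dy=+1->C; (2,5):dx=-6,dy=+6->D; (3,4):dx=+2,dy=-7->D
  (3,5):dx=-5,dy=-2->C; (4,5):dx=-7,dy=+5->D
Step 2: C = 4, D = 6, total pairs = 10.
Step 3: tau = (C - D)/(n(n-1)/2) = (4 - 6)/10 = -0.200000.
Step 4: Exact two-sided p-value (enumerate n! = 120 permutations of y under H0): p = 0.816667.
Step 5: alpha = 0.05. fail to reject H0.

tau_b = -0.2000 (C=4, D=6), p = 0.816667, fail to reject H0.


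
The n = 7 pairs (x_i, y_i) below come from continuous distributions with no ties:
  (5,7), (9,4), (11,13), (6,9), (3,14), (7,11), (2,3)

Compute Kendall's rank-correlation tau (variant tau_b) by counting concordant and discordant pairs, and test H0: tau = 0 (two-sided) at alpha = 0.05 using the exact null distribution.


Step 1: Enumerate the 21 unordered pairs (i,j) with i<j and classify each by sign(x_j-x_i) * sign(y_j-y_i).
  (1,2):dx=+4,dy=-3->D; (1,3):dx=+6,dy=+6->C; (1,4):dx=+1,dy=+2->C; (1,5):dx=-2,dy=+7->D
  (1,6):dx=+2,dy=+4->C; (1,7):dx=-3,dy=-4->C; (2,3):dx=+2,dy=+9->C; (2,4):dx=-3,dy=+5->D
  (2,5):dx=-6,dy=+10->D; (2,6):dx=-2,dy=+7->D; (2,7):dx=-7,dy=-1->C; (3,4):dx=-5,dy=-4->C
  (3,5):dx=-8,dy=+1->D; (3,6):dx=-4,dy=-2->C; (3,7):dx=-9,dy=-10->C; (4,5):dx=-3,dy=+5->D
  (4,6):dx=+1,dy=+2->C; (4,7):dx=-4,dy=-6->C; (5,6):dx=+4,dy=-3->D; (5,7):dx=-1,dy=-11->C
  (6,7):dx=-5,dy=-8->C
Step 2: C = 13, D = 8, total pairs = 21.
Step 3: tau = (C - D)/(n(n-1)/2) = (13 - 8)/21 = 0.238095.
Step 4: Exact two-sided p-value (enumerate n! = 5040 permutations of y under H0): p = 0.561905.
Step 5: alpha = 0.05. fail to reject H0.

tau_b = 0.2381 (C=13, D=8), p = 0.561905, fail to reject H0.


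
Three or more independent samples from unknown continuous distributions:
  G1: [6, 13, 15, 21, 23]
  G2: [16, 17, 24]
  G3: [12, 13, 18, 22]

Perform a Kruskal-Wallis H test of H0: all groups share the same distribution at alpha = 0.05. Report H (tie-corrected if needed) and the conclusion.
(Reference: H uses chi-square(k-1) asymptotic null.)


Step 1: Combine all N = 12 observations and assign midranks.
sorted (value, group, rank): (6,G1,1), (12,G3,2), (13,G1,3.5), (13,G3,3.5), (15,G1,5), (16,G2,6), (17,G2,7), (18,G3,8), (21,G1,9), (22,G3,10), (23,G1,11), (24,G2,12)
Step 2: Sum ranks within each group.
R_1 = 29.5 (n_1 = 5)
R_2 = 25 (n_2 = 3)
R_3 = 23.5 (n_3 = 4)
Step 3: H = 12/(N(N+1)) * sum(R_i^2/n_i) - 3(N+1)
     = 12/(12*13) * (29.5^2/5 + 25^2/3 + 23.5^2/4) - 3*13
     = 0.076923 * 520.446 - 39
     = 1.034295.
Step 4: Ties present; correction factor C = 1 - 6/(12^3 - 12) = 0.996503. Corrected H = 1.034295 / 0.996503 = 1.037924.
Step 5: Under H0, H ~ chi^2(2); p-value = 0.595138.
Step 6: alpha = 0.05. fail to reject H0.

H = 1.0379, df = 2, p = 0.595138, fail to reject H0.


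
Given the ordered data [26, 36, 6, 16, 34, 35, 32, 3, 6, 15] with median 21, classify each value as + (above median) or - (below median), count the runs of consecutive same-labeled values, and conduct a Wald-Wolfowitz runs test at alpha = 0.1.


Step 1: Compute median = 21; label A = above, B = below.
Labels in order: AABBAAABBB  (n_A = 5, n_B = 5)
Step 2: Count runs R = 4.
Step 3: Under H0 (random ordering), E[R] = 2*n_A*n_B/(n_A+n_B) + 1 = 2*5*5/10 + 1 = 6.0000.
        Var[R] = 2*n_A*n_B*(2*n_A*n_B - n_A - n_B) / ((n_A+n_B)^2 * (n_A+n_B-1)) = 2000/900 = 2.2222.
        SD[R] = 1.4907.
Step 4: Continuity-corrected z = (R + 0.5 - E[R]) / SD[R] = (4 + 0.5 - 6.0000) / 1.4907 = -1.0062.
Step 5: Two-sided p-value via normal approximation = 2*(1 - Phi(|z|)) = 0.314305.
Step 6: alpha = 0.1. fail to reject H0.

R = 4, z = -1.0062, p = 0.314305, fail to reject H0.


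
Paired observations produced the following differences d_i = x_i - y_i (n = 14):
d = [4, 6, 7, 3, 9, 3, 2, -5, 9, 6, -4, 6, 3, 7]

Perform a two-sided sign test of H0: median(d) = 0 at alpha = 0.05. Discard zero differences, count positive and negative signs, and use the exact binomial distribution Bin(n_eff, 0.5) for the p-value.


Step 1: Discard zero differences. Original n = 14; n_eff = number of nonzero differences = 14.
Nonzero differences (with sign): +4, +6, +7, +3, +9, +3, +2, -5, +9, +6, -4, +6, +3, +7
Step 2: Count signs: positive = 12, negative = 2.
Step 3: Under H0: P(positive) = 0.5, so the number of positives S ~ Bin(14, 0.5).
Step 4: Two-sided exact p-value = sum of Bin(14,0.5) probabilities at or below the observed probability = 0.012939.
Step 5: alpha = 0.05. reject H0.

n_eff = 14, pos = 12, neg = 2, p = 0.012939, reject H0.


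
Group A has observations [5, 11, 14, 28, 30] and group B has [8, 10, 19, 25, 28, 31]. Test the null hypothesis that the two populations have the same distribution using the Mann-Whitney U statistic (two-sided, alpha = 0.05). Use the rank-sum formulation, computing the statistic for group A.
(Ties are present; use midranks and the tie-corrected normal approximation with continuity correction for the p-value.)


Step 1: Combine and sort all 11 observations; assign midranks.
sorted (value, group): (5,X), (8,Y), (10,Y), (11,X), (14,X), (19,Y), (25,Y), (28,X), (28,Y), (30,X), (31,Y)
ranks: 5->1, 8->2, 10->3, 11->4, 14->5, 19->6, 25->7, 28->8.5, 28->8.5, 30->10, 31->11
Step 2: Rank sum for X: R1 = 1 + 4 + 5 + 8.5 + 10 = 28.5.
Step 3: U_X = R1 - n1(n1+1)/2 = 28.5 - 5*6/2 = 28.5 - 15 = 13.5.
       U_Y = n1*n2 - U_X = 30 - 13.5 = 16.5.
Step 4: Ties are present, so use the tie-corrected normal approximation (with continuity correction) for the p-value.
Step 5: p-value = 0.854805; compare to alpha = 0.05. fail to reject H0.

U_X = 13.5, p = 0.854805, fail to reject H0 at alpha = 0.05.


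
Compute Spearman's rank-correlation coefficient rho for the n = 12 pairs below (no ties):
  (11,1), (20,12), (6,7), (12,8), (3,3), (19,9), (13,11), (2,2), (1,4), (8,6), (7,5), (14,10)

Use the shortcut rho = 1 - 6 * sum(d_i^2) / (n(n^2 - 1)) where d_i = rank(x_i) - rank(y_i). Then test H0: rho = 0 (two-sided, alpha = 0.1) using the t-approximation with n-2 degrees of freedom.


Step 1: Rank x and y separately (midranks; no ties here).
rank(x): 11->7, 20->12, 6->4, 12->8, 3->3, 19->11, 13->9, 2->2, 1->1, 8->6, 7->5, 14->10
rank(y): 1->1, 12->12, 7->7, 8->8, 3->3, 9->9, 11->11, 2->2, 4->4, 6->6, 5->5, 10->10
Step 2: d_i = R_x(i) - R_y(i); compute d_i^2.
  (7-1)^2=36, (12-12)^2=0, (4-7)^2=9, (8-8)^2=0, (3-3)^2=0, (11-9)^2=4, (9-11)^2=4, (2-2)^2=0, (1-4)^2=9, (6-6)^2=0, (5-5)^2=0, (10-10)^2=0
sum(d^2) = 62.
Step 3: rho = 1 - 6*62 / (12*(12^2 - 1)) = 1 - 372/1716 = 0.783217.
Step 4: Under H0, t = rho * sqrt((n-2)/(1-rho^2)) = 3.9835 ~ t(10).
Step 5: Two-sided p-value from the t-distribution with 10 df = 0.002586.
Step 6: alpha = 0.1. reject H0.

rho = 0.7832, p = 0.002586, reject H0 at alpha = 0.1.


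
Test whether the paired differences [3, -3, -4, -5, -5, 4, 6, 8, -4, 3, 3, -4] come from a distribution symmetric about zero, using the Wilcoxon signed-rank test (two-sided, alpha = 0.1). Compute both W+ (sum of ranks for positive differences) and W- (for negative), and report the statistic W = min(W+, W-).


Step 1: Drop any zero differences (none here) and take |d_i|.
|d| = [3, 3, 4, 5, 5, 4, 6, 8, 4, 3, 3, 4]
Step 2: Midrank |d_i| (ties get averaged ranks).
ranks: |3|->2.5, |3|->2.5, |4|->6.5, |5|->9.5, |5|->9.5, |4|->6.5, |6|->11, |8|->12, |4|->6.5, |3|->2.5, |3|->2.5, |4|->6.5
Step 3: Attach original signs; sum ranks with positive sign and with negative sign.
W+ = 2.5 + 6.5 + 11 + 12 + 2.5 + 2.5 = 37
W- = 2.5 + 6.5 + 9.5 + 9.5 + 6.5 + 6.5 = 41
(Check: W+ + W- = 78 should equal n(n+1)/2 = 78.)
Step 4: Test statistic W = min(W+, W-) = 37.
Step 5: Ties in |d|, so use the tie-corrected normal approximation.
        E[W] = n(n+1)/4 = 12*13/4 = 39.
        Tie groups: |d|=3 (t=4), |d|=4 (t=4), |d|=5 (t=2); sum(t^3 - t) = 126.
        Var[W] = n(n+1)(2n+1)/24 - sum(t^3-t)/48 = 3900/24 - 126/48 = 159.875.
        z = (W - E[W]) / sqrt(Var[W]) = (37 - 39) / 12.6442 = -0.1582.
        Two-sided p = 2*Phi(z) = 0.874318.
Step 6: alpha = 0.1. fail to reject H0.

W+ = 37, W- = 41, W = min = 37, p = 0.874318, fail to reject H0.


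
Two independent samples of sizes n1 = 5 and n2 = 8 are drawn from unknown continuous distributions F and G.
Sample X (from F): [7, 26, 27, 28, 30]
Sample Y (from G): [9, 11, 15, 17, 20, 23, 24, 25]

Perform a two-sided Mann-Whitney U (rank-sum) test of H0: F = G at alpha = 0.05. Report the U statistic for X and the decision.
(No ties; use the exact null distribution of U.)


Step 1: Combine and sort all 13 observations; assign midranks.
sorted (value, group): (7,X), (9,Y), (11,Y), (15,Y), (17,Y), (20,Y), (23,Y), (24,Y), (25,Y), (26,X), (27,X), (28,X), (30,X)
ranks: 7->1, 9->2, 11->3, 15->4, 17->5, 20->6, 23->7, 24->8, 25->9, 26->10, 27->11, 28->12, 30->13
Step 2: Rank sum for X: R1 = 1 + 10 + 11 + 12 + 13 = 47.
Step 3: U_X = R1 - n1(n1+1)/2 = 47 - 5*6/2 = 47 - 15 = 32.
       U_Y = n1*n2 - U_X = 40 - 32 = 8.
Step 4: No ties, so the exact null distribution of U (based on enumerating the C(13,5) = 1287 equally likely rank assignments) gives the two-sided p-value.
Step 5: p-value = 0.093240; compare to alpha = 0.05. fail to reject H0.

U_X = 32, p = 0.093240, fail to reject H0 at alpha = 0.05.


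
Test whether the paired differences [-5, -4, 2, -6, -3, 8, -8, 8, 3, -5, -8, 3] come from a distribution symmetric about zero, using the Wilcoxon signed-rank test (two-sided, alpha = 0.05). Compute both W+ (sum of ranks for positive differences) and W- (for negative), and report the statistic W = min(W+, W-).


Step 1: Drop any zero differences (none here) and take |d_i|.
|d| = [5, 4, 2, 6, 3, 8, 8, 8, 3, 5, 8, 3]
Step 2: Midrank |d_i| (ties get averaged ranks).
ranks: |5|->6.5, |4|->5, |2|->1, |6|->8, |3|->3, |8|->10.5, |8|->10.5, |8|->10.5, |3|->3, |5|->6.5, |8|->10.5, |3|->3
Step 3: Attach original signs; sum ranks with positive sign and with negative sign.
W+ = 1 + 10.5 + 10.5 + 3 + 3 = 28
W- = 6.5 + 5 + 8 + 3 + 10.5 + 6.5 + 10.5 = 50
(Check: W+ + W- = 78 should equal n(n+1)/2 = 78.)
Step 4: Test statistic W = min(W+, W-) = 28.
Step 5: Ties in |d|, so use the tie-corrected normal approximation.
        E[W] = n(n+1)/4 = 12*13/4 = 39.
        Tie groups: |d|=3 (t=3), |d|=5 (t=2), |d|=8 (t=4); sum(t^3 - t) = 90.
        Var[W] = n(n+1)(2n+1)/24 - sum(t^3-t)/48 = 3900/24 - 90/48 = 160.625.
        z = (W - E[W]) / sqrt(Var[W]) = (28 - 39) / 12.6738 = -0.8679.
        Two-sided p = 2*Phi(z) = 0.385431.
Step 6: alpha = 0.05. fail to reject H0.

W+ = 28, W- = 50, W = min = 28, p = 0.385431, fail to reject H0.


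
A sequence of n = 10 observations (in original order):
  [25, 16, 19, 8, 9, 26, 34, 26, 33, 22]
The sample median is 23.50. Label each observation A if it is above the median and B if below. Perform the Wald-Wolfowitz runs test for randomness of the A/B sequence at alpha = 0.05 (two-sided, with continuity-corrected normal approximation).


Step 1: Compute median = 23.50; label A = above, B = below.
Labels in order: ABBBBAAAAB  (n_A = 5, n_B = 5)
Step 2: Count runs R = 4.
Step 3: Under H0 (random ordering), E[R] = 2*n_A*n_B/(n_A+n_B) + 1 = 2*5*5/10 + 1 = 6.0000.
        Var[R] = 2*n_A*n_B*(2*n_A*n_B - n_A - n_B) / ((n_A+n_B)^2 * (n_A+n_B-1)) = 2000/900 = 2.2222.
        SD[R] = 1.4907.
Step 4: Continuity-corrected z = (R + 0.5 - E[R]) / SD[R] = (4 + 0.5 - 6.0000) / 1.4907 = -1.0062.
Step 5: Two-sided p-value via normal approximation = 2*(1 - Phi(|z|)) = 0.314305.
Step 6: alpha = 0.05. fail to reject H0.

R = 4, z = -1.0062, p = 0.314305, fail to reject H0.


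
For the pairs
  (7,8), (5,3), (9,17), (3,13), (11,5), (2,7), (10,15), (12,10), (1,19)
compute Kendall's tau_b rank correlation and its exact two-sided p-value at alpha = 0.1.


Step 1: Enumerate the 36 unordered pairs (i,j) with i<j and classify each by sign(x_j-x_i) * sign(y_j-y_i).
  (1,2):dx=-2,dy=-5->C; (1,3):dx=+2,dy=+9->C; (1,4):dx=-4,dy=+5->D; (1,5):dx=+4,dy=-3->D
  (1,6):dx=-5,dy=-1->C; (1,7):dx=+3,dy=+7->C; (1,8):dx=+5,dy=+2->C; (1,9):dx=-6,dy=+11->D
  (2,3):dx=+4,dy=+14->C; (2,4):dx=-2,dy=+10->D; (2,5):dx=+6,dy=+2->C; (2,6):dx=-3,dy=+4->D
  (2,7):dx=+5,dy=+12->C; (2,8):dx=+7,dy=+7->C; (2,9):dx=-4,dy=+16->D; (3,4):dx=-6,dy=-4->C
  (3,5):dx=+2,dy=-12->D; (3,6):dx=-7,dy=-10->C; (3,7):dx=+1,dy=-2->D; (3,8):dx=+3,dy=-7->D
  (3,9):dx=-8,dy=+2->D; (4,5):dx=+8,dy=-8->D; (4,6):dx=-1,dy=-6->C; (4,7):dx=+7,dy=+2->C
  (4,8):dx=+9,dy=-3->D; (4,9):dx=-2,dy=+6->D; (5,6):dx=-9,dy=+2->D; (5,7):dx=-1,dy=+10->D
  (5,8):dx=+1,dy=+5->C; (5,9):dx=-10,dy=+14->D; (6,7):dx=+8,dy=+8->C; (6,8):dx=+10,dy=+3->C
  (6,9):dx=-1,dy=+12->D; (7,8):dx=+2,dy=-5->D; (7,9):dx=-9,dy=+4->D; (8,9):dx=-11,dy=+9->D
Step 2: C = 16, D = 20, total pairs = 36.
Step 3: tau = (C - D)/(n(n-1)/2) = (16 - 20)/36 = -0.111111.
Step 4: Exact two-sided p-value (enumerate n! = 362880 permutations of y under H0): p = 0.761414.
Step 5: alpha = 0.1. fail to reject H0.

tau_b = -0.1111 (C=16, D=20), p = 0.761414, fail to reject H0.


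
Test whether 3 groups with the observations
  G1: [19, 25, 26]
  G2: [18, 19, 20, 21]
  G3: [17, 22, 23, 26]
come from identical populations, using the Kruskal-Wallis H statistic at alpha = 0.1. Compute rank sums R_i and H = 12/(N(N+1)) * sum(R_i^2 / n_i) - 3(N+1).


Step 1: Combine all N = 11 observations and assign midranks.
sorted (value, group, rank): (17,G3,1), (18,G2,2), (19,G1,3.5), (19,G2,3.5), (20,G2,5), (21,G2,6), (22,G3,7), (23,G3,8), (25,G1,9), (26,G1,10.5), (26,G3,10.5)
Step 2: Sum ranks within each group.
R_1 = 23 (n_1 = 3)
R_2 = 16.5 (n_2 = 4)
R_3 = 26.5 (n_3 = 4)
Step 3: H = 12/(N(N+1)) * sum(R_i^2/n_i) - 3(N+1)
     = 12/(11*12) * (23^2/3 + 16.5^2/4 + 26.5^2/4) - 3*12
     = 0.090909 * 419.958 - 36
     = 2.178030.
Step 4: Ties present; correction factor C = 1 - 12/(11^3 - 11) = 0.990909. Corrected H = 2.178030 / 0.990909 = 2.198012.
Step 5: Under H0, H ~ chi^2(2); p-value = 0.333202.
Step 6: alpha = 0.1. fail to reject H0.

H = 2.1980, df = 2, p = 0.333202, fail to reject H0.


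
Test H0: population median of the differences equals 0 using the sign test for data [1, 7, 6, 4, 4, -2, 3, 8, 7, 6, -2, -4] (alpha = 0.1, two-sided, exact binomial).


Step 1: Discard zero differences. Original n = 12; n_eff = number of nonzero differences = 12.
Nonzero differences (with sign): +1, +7, +6, +4, +4, -2, +3, +8, +7, +6, -2, -4
Step 2: Count signs: positive = 9, negative = 3.
Step 3: Under H0: P(positive) = 0.5, so the number of positives S ~ Bin(12, 0.5).
Step 4: Two-sided exact p-value = sum of Bin(12,0.5) probabilities at or below the observed probability = 0.145996.
Step 5: alpha = 0.1. fail to reject H0.

n_eff = 12, pos = 9, neg = 3, p = 0.145996, fail to reject H0.


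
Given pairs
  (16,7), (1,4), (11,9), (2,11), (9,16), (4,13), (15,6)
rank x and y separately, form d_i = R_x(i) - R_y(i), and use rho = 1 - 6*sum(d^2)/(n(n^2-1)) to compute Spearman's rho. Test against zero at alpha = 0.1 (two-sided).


Step 1: Rank x and y separately (midranks; no ties here).
rank(x): 16->7, 1->1, 11->5, 2->2, 9->4, 4->3, 15->6
rank(y): 7->3, 4->1, 9->4, 11->5, 16->7, 13->6, 6->2
Step 2: d_i = R_x(i) - R_y(i); compute d_i^2.
  (7-3)^2=16, (1-1)^2=0, (5-4)^2=1, (2-5)^2=9, (4-7)^2=9, (3-6)^2=9, (6-2)^2=16
sum(d^2) = 60.
Step 3: rho = 1 - 6*60 / (7*(7^2 - 1)) = 1 - 360/336 = -0.071429.
Step 4: Under H0, t = rho * sqrt((n-2)/(1-rho^2)) = -0.1601 ~ t(5).
Step 5: Two-sided p-value from the t-distribution with 5 df = 0.879048.
Step 6: alpha = 0.1. fail to reject H0.

rho = -0.0714, p = 0.879048, fail to reject H0 at alpha = 0.1.


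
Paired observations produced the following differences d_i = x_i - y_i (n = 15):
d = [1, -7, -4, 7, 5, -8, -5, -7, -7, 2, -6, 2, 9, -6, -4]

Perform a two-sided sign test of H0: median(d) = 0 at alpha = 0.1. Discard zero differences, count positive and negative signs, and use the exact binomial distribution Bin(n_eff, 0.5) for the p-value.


Step 1: Discard zero differences. Original n = 15; n_eff = number of nonzero differences = 15.
Nonzero differences (with sign): +1, -7, -4, +7, +5, -8, -5, -7, -7, +2, -6, +2, +9, -6, -4
Step 2: Count signs: positive = 6, negative = 9.
Step 3: Under H0: P(positive) = 0.5, so the number of positives S ~ Bin(15, 0.5).
Step 4: Two-sided exact p-value = sum of Bin(15,0.5) probabilities at or below the observed probability = 0.607239.
Step 5: alpha = 0.1. fail to reject H0.

n_eff = 15, pos = 6, neg = 9, p = 0.607239, fail to reject H0.


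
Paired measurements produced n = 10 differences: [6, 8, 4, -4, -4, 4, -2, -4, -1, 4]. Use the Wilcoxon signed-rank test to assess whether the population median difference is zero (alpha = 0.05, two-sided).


Step 1: Drop any zero differences (none here) and take |d_i|.
|d| = [6, 8, 4, 4, 4, 4, 2, 4, 1, 4]
Step 2: Midrank |d_i| (ties get averaged ranks).
ranks: |6|->9, |8|->10, |4|->5.5, |4|->5.5, |4|->5.5, |4|->5.5, |2|->2, |4|->5.5, |1|->1, |4|->5.5
Step 3: Attach original signs; sum ranks with positive sign and with negative sign.
W+ = 9 + 10 + 5.5 + 5.5 + 5.5 = 35.5
W- = 5.5 + 5.5 + 2 + 5.5 + 1 = 19.5
(Check: W+ + W- = 55 should equal n(n+1)/2 = 55.)
Step 4: Test statistic W = min(W+, W-) = 19.5.
Step 5: Ties in |d|, so use the tie-corrected normal approximation.
        E[W] = n(n+1)/4 = 10*11/4 = 27.5.
        Tie groups: |d|=4 (t=6); sum(t^3 - t) = 210.
        Var[W] = n(n+1)(2n+1)/24 - sum(t^3-t)/48 = 2310/24 - 210/48 = 91.875.
        z = (W - E[W]) / sqrt(Var[W]) = (19.5 - 27.5) / 9.5851 = -0.8346.
        Two-sided p = 2*Phi(z) = 0.403929.
Step 6: alpha = 0.05. fail to reject H0.

W+ = 35.5, W- = 19.5, W = min = 19.5, p = 0.403929, fail to reject H0.


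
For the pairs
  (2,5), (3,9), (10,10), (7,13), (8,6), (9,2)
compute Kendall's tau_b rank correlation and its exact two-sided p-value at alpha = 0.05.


Step 1: Enumerate the 15 unordered pairs (i,j) with i<j and classify each by sign(x_j-x_i) * sign(y_j-y_i).
  (1,2):dx=+1,dy=+4->C; (1,3):dx=+8,dy=+5->C; (1,4):dx=+5,dy=+8->C; (1,5):dx=+6,dy=+1->C
  (1,6):dx=+7,dy=-3->D; (2,3):dx=+7,dy=+1->C; (2,4):dx=+4,dy=+4->C; (2,5):dx=+5,dy=-3->D
  (2,6):dx=+6,dy=-7->D; (3,4):dx=-3,dy=+3->D; (3,5):dx=-2,dy=-4->C; (3,6):dx=-1,dy=-8->C
  (4,5):dx=+1,dy=-7->D; (4,6):dx=+2,dy=-11->D; (5,6):dx=+1,dy=-4->D
Step 2: C = 8, D = 7, total pairs = 15.
Step 3: tau = (C - D)/(n(n-1)/2) = (8 - 7)/15 = 0.066667.
Step 4: Exact two-sided p-value (enumerate n! = 720 permutations of y under H0): p = 1.000000.
Step 5: alpha = 0.05. fail to reject H0.

tau_b = 0.0667 (C=8, D=7), p = 1.000000, fail to reject H0.


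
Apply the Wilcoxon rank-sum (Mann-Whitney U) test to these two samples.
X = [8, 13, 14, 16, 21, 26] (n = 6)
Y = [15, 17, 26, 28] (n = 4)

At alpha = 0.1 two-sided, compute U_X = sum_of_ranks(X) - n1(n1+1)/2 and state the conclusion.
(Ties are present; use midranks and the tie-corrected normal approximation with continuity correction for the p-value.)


Step 1: Combine and sort all 10 observations; assign midranks.
sorted (value, group): (8,X), (13,X), (14,X), (15,Y), (16,X), (17,Y), (21,X), (26,X), (26,Y), (28,Y)
ranks: 8->1, 13->2, 14->3, 15->4, 16->5, 17->6, 21->7, 26->8.5, 26->8.5, 28->10
Step 2: Rank sum for X: R1 = 1 + 2 + 3 + 5 + 7 + 8.5 = 26.5.
Step 3: U_X = R1 - n1(n1+1)/2 = 26.5 - 6*7/2 = 26.5 - 21 = 5.5.
       U_Y = n1*n2 - U_X = 24 - 5.5 = 18.5.
Step 4: Ties are present, so use the tie-corrected normal approximation (with continuity correction) for the p-value.
Step 5: p-value = 0.199458; compare to alpha = 0.1. fail to reject H0.

U_X = 5.5, p = 0.199458, fail to reject H0 at alpha = 0.1.


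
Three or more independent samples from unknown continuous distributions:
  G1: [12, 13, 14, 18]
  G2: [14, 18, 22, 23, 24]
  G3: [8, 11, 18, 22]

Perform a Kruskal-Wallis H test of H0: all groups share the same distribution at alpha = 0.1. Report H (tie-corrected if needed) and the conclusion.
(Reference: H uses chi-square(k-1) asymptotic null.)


Step 1: Combine all N = 13 observations and assign midranks.
sorted (value, group, rank): (8,G3,1), (11,G3,2), (12,G1,3), (13,G1,4), (14,G1,5.5), (14,G2,5.5), (18,G1,8), (18,G2,8), (18,G3,8), (22,G2,10.5), (22,G3,10.5), (23,G2,12), (24,G2,13)
Step 2: Sum ranks within each group.
R_1 = 20.5 (n_1 = 4)
R_2 = 49 (n_2 = 5)
R_3 = 21.5 (n_3 = 4)
Step 3: H = 12/(N(N+1)) * sum(R_i^2/n_i) - 3(N+1)
     = 12/(13*14) * (20.5^2/4 + 49^2/5 + 21.5^2/4) - 3*14
     = 0.065934 * 700.825 - 42
     = 4.208242.
Step 4: Ties present; correction factor C = 1 - 36/(13^3 - 13) = 0.983516. Corrected H = 4.208242 / 0.983516 = 4.278771.
Step 5: Under H0, H ~ chi^2(2); p-value = 0.117727.
Step 6: alpha = 0.1. fail to reject H0.

H = 4.2788, df = 2, p = 0.117727, fail to reject H0.


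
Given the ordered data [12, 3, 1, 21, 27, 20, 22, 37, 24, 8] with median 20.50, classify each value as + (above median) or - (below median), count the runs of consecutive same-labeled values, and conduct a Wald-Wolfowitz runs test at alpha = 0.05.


Step 1: Compute median = 20.50; label A = above, B = below.
Labels in order: BBBAABAAAB  (n_A = 5, n_B = 5)
Step 2: Count runs R = 5.
Step 3: Under H0 (random ordering), E[R] = 2*n_A*n_B/(n_A+n_B) + 1 = 2*5*5/10 + 1 = 6.0000.
        Var[R] = 2*n_A*n_B*(2*n_A*n_B - n_A - n_B) / ((n_A+n_B)^2 * (n_A+n_B-1)) = 2000/900 = 2.2222.
        SD[R] = 1.4907.
Step 4: Continuity-corrected z = (R + 0.5 - E[R]) / SD[R] = (5 + 0.5 - 6.0000) / 1.4907 = -0.3354.
Step 5: Two-sided p-value via normal approximation = 2*(1 - Phi(|z|)) = 0.737316.
Step 6: alpha = 0.05. fail to reject H0.

R = 5, z = -0.3354, p = 0.737316, fail to reject H0.


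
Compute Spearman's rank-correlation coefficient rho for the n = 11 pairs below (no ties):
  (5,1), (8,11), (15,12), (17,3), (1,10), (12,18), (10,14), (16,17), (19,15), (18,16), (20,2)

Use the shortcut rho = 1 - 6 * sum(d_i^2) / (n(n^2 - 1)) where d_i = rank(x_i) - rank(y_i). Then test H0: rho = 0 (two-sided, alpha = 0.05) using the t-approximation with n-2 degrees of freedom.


Step 1: Rank x and y separately (midranks; no ties here).
rank(x): 5->2, 8->3, 15->6, 17->8, 1->1, 12->5, 10->4, 16->7, 19->10, 18->9, 20->11
rank(y): 1->1, 11->5, 12->6, 3->3, 10->4, 18->11, 14->7, 17->10, 15->8, 16->9, 2->2
Step 2: d_i = R_x(i) - R_y(i); compute d_i^2.
  (2-1)^2=1, (3-5)^2=4, (6-6)^2=0, (8-3)^2=25, (1-4)^2=9, (5-11)^2=36, (4-7)^2=9, (7-10)^2=9, (10-8)^2=4, (9-9)^2=0, (11-2)^2=81
sum(d^2) = 178.
Step 3: rho = 1 - 6*178 / (11*(11^2 - 1)) = 1 - 1068/1320 = 0.190909.
Step 4: Under H0, t = rho * sqrt((n-2)/(1-rho^2)) = 0.5835 ~ t(9).
Step 5: Two-sided p-value from the t-distribution with 9 df = 0.573913.
Step 6: alpha = 0.05. fail to reject H0.

rho = 0.1909, p = 0.573913, fail to reject H0 at alpha = 0.05.


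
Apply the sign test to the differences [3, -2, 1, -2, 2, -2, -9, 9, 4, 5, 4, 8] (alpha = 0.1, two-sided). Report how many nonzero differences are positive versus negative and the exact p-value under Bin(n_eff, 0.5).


Step 1: Discard zero differences. Original n = 12; n_eff = number of nonzero differences = 12.
Nonzero differences (with sign): +3, -2, +1, -2, +2, -2, -9, +9, +4, +5, +4, +8
Step 2: Count signs: positive = 8, negative = 4.
Step 3: Under H0: P(positive) = 0.5, so the number of positives S ~ Bin(12, 0.5).
Step 4: Two-sided exact p-value = sum of Bin(12,0.5) probabilities at or below the observed probability = 0.387695.
Step 5: alpha = 0.1. fail to reject H0.

n_eff = 12, pos = 8, neg = 4, p = 0.387695, fail to reject H0.


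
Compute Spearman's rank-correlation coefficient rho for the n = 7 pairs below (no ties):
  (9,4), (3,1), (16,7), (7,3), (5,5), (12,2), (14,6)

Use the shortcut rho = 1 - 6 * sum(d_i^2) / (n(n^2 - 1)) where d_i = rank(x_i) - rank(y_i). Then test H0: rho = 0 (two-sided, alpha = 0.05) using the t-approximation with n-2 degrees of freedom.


Step 1: Rank x and y separately (midranks; no ties here).
rank(x): 9->4, 3->1, 16->7, 7->3, 5->2, 12->5, 14->6
rank(y): 4->4, 1->1, 7->7, 3->3, 5->5, 2->2, 6->6
Step 2: d_i = R_x(i) - R_y(i); compute d_i^2.
  (4-4)^2=0, (1-1)^2=0, (7-7)^2=0, (3-3)^2=0, (2-5)^2=9, (5-2)^2=9, (6-6)^2=0
sum(d^2) = 18.
Step 3: rho = 1 - 6*18 / (7*(7^2 - 1)) = 1 - 108/336 = 0.678571.
Step 4: Under H0, t = rho * sqrt((n-2)/(1-rho^2)) = 2.0657 ~ t(5).
Step 5: Two-sided p-value from the t-distribution with 5 df = 0.093750.
Step 6: alpha = 0.05. fail to reject H0.

rho = 0.6786, p = 0.093750, fail to reject H0 at alpha = 0.05.


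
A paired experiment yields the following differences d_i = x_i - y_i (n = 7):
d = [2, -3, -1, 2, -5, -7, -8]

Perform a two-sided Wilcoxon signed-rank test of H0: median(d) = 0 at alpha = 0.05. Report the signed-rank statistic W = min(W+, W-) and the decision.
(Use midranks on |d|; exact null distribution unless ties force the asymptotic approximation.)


Step 1: Drop any zero differences (none here) and take |d_i|.
|d| = [2, 3, 1, 2, 5, 7, 8]
Step 2: Midrank |d_i| (ties get averaged ranks).
ranks: |2|->2.5, |3|->4, |1|->1, |2|->2.5, |5|->5, |7|->6, |8|->7
Step 3: Attach original signs; sum ranks with positive sign and with negative sign.
W+ = 2.5 + 2.5 = 5
W- = 4 + 1 + 5 + 6 + 7 = 23
(Check: W+ + W- = 28 should equal n(n+1)/2 = 28.)
Step 4: Test statistic W = min(W+, W-) = 5.
Step 5: Ties in |d|, so use the tie-corrected normal approximation.
        E[W] = n(n+1)/4 = 7*8/4 = 14.
        Tie groups: |d|=2 (t=2); sum(t^3 - t) = 6.
        Var[W] = n(n+1)(2n+1)/24 - sum(t^3-t)/48 = 840/24 - 6/48 = 34.875.
        z = (W - E[W]) / sqrt(Var[W]) = (5 - 14) / 5.9055 = -1.5240.
        Two-sided p = 2*Phi(z) = 0.127508.
Step 6: alpha = 0.05. fail to reject H0.

W+ = 5, W- = 23, W = min = 5, p = 0.127508, fail to reject H0.


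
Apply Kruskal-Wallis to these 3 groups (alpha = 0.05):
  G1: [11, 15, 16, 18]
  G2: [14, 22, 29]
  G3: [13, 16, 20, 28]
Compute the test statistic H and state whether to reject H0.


Step 1: Combine all N = 11 observations and assign midranks.
sorted (value, group, rank): (11,G1,1), (13,G3,2), (14,G2,3), (15,G1,4), (16,G1,5.5), (16,G3,5.5), (18,G1,7), (20,G3,8), (22,G2,9), (28,G3,10), (29,G2,11)
Step 2: Sum ranks within each group.
R_1 = 17.5 (n_1 = 4)
R_2 = 23 (n_2 = 3)
R_3 = 25.5 (n_3 = 4)
Step 3: H = 12/(N(N+1)) * sum(R_i^2/n_i) - 3(N+1)
     = 12/(11*12) * (17.5^2/4 + 23^2/3 + 25.5^2/4) - 3*12
     = 0.090909 * 415.458 - 36
     = 1.768939.
Step 4: Ties present; correction factor C = 1 - 6/(11^3 - 11) = 0.995455. Corrected H = 1.768939 / 0.995455 = 1.777017.
Step 5: Under H0, H ~ chi^2(2); p-value = 0.411269.
Step 6: alpha = 0.05. fail to reject H0.

H = 1.7770, df = 2, p = 0.411269, fail to reject H0.


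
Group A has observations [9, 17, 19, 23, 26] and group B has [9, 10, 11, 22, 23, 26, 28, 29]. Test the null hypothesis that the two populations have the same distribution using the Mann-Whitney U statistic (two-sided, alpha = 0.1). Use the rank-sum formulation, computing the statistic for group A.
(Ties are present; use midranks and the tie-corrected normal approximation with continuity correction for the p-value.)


Step 1: Combine and sort all 13 observations; assign midranks.
sorted (value, group): (9,X), (9,Y), (10,Y), (11,Y), (17,X), (19,X), (22,Y), (23,X), (23,Y), (26,X), (26,Y), (28,Y), (29,Y)
ranks: 9->1.5, 9->1.5, 10->3, 11->4, 17->5, 19->6, 22->7, 23->8.5, 23->8.5, 26->10.5, 26->10.5, 28->12, 29->13
Step 2: Rank sum for X: R1 = 1.5 + 5 + 6 + 8.5 + 10.5 = 31.5.
Step 3: U_X = R1 - n1(n1+1)/2 = 31.5 - 5*6/2 = 31.5 - 15 = 16.5.
       U_Y = n1*n2 - U_X = 40 - 16.5 = 23.5.
Step 4: Ties are present, so use the tie-corrected normal approximation (with continuity correction) for the p-value.
Step 5: p-value = 0.659230; compare to alpha = 0.1. fail to reject H0.

U_X = 16.5, p = 0.659230, fail to reject H0 at alpha = 0.1.


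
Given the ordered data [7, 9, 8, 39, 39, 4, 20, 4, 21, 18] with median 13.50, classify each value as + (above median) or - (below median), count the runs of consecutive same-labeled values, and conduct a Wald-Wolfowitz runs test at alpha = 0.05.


Step 1: Compute median = 13.50; label A = above, B = below.
Labels in order: BBBAABABAA  (n_A = 5, n_B = 5)
Step 2: Count runs R = 6.
Step 3: Under H0 (random ordering), E[R] = 2*n_A*n_B/(n_A+n_B) + 1 = 2*5*5/10 + 1 = 6.0000.
        Var[R] = 2*n_A*n_B*(2*n_A*n_B - n_A - n_B) / ((n_A+n_B)^2 * (n_A+n_B-1)) = 2000/900 = 2.2222.
        SD[R] = 1.4907.
Step 4: R = E[R], so z = 0 with no continuity correction.
Step 5: Two-sided p-value via normal approximation = 2*(1 - Phi(|z|)) = 1.000000.
Step 6: alpha = 0.05. fail to reject H0.

R = 6, z = 0.0000, p = 1.000000, fail to reject H0.


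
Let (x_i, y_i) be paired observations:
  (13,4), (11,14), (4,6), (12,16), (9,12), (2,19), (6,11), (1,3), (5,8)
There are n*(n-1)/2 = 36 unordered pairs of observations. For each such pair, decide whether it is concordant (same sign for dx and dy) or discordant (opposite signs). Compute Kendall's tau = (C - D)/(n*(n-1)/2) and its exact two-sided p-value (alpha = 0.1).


Step 1: Enumerate the 36 unordered pairs (i,j) with i<j and classify each by sign(x_j-x_i) * sign(y_j-y_i).
  (1,2):dx=-2,dy=+10->D; (1,3):dx=-9,dy=+2->D; (1,4):dx=-1,dy=+12->D; (1,5):dx=-4,dy=+8->D
  (1,6):dx=-11,dy=+15->D; (1,7):dx=-7,dy=+7->D; (1,8):dx=-12,dy=-1->C; (1,9):dx=-8,dy=+4->D
  (2,3):dx=-7,dy=-8->C; (2,4):dx=+1,dy=+2->C; (2,5):dx=-2,dy=-2->C; (2,6):dx=-9,dy=+5->D
  (2,7):dx=-5,dy=-3->C; (2,8):dx=-10,dy=-11->C; (2,9):dx=-6,dy=-6->C; (3,4):dx=+8,dy=+10->C
  (3,5):dx=+5,dy=+6->C; (3,6):dx=-2,dy=+13->D; (3,7):dx=+2,dy=+5->C; (3,8):dx=-3,dy=-3->C
  (3,9):dx=+1,dy=+2->C; (4,5):dx=-3,dy=-4->C; (4,6):dx=-10,dy=+3->D; (4,7):dx=-6,dy=-5->C
  (4,8):dx=-11,dy=-13->C; (4,9):dx=-7,dy=-8->C; (5,6):dx=-7,dy=+7->D; (5,7):dx=-3,dy=-1->C
  (5,8):dx=-8,dy=-9->C; (5,9):dx=-4,dy=-4->C; (6,7):dx=+4,dy=-8->D; (6,8):dx=-1,dy=-16->C
  (6,9):dx=+3,dy=-11->D; (7,8):dx=-5,dy=-8->C; (7,9):dx=-1,dy=-3->C; (8,9):dx=+4,dy=+5->C
Step 2: C = 23, D = 13, total pairs = 36.
Step 3: tau = (C - D)/(n(n-1)/2) = (23 - 13)/36 = 0.277778.
Step 4: Exact two-sided p-value (enumerate n! = 362880 permutations of y under H0): p = 0.358488.
Step 5: alpha = 0.1. fail to reject H0.

tau_b = 0.2778 (C=23, D=13), p = 0.358488, fail to reject H0.


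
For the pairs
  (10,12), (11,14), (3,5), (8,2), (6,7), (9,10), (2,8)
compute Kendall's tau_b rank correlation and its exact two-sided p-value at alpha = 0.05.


Step 1: Enumerate the 21 unordered pairs (i,j) with i<j and classify each by sign(x_j-x_i) * sign(y_j-y_i).
  (1,2):dx=+1,dy=+2->C; (1,3):dx=-7,dy=-7->C; (1,4):dx=-2,dy=-10->C; (1,5):dx=-4,dy=-5->C
  (1,6):dx=-1,dy=-2->C; (1,7):dx=-8,dy=-4->C; (2,3):dx=-8,dy=-9->C; (2,4):dx=-3,dy=-12->C
  (2,5):dx=-5,dy=-7->C; (2,6):dx=-2,dy=-4->C; (2,7):dx=-9,dy=-6->C; (3,4):dx=+5,dy=-3->D
  (3,5):dx=+3,dy=+2->C; (3,6):dx=+6,dy=+5->C; (3,7):dx=-1,dy=+3->D; (4,5):dx=-2,dy=+5->D
  (4,6):dx=+1,dy=+8->C; (4,7):dx=-6,dy=+6->D; (5,6):dx=+3,dy=+3->C; (5,7):dx=-4,dy=+1->D
  (6,7):dx=-7,dy=-2->C
Step 2: C = 16, D = 5, total pairs = 21.
Step 3: tau = (C - D)/(n(n-1)/2) = (16 - 5)/21 = 0.523810.
Step 4: Exact two-sided p-value (enumerate n! = 5040 permutations of y under H0): p = 0.136111.
Step 5: alpha = 0.05. fail to reject H0.

tau_b = 0.5238 (C=16, D=5), p = 0.136111, fail to reject H0.


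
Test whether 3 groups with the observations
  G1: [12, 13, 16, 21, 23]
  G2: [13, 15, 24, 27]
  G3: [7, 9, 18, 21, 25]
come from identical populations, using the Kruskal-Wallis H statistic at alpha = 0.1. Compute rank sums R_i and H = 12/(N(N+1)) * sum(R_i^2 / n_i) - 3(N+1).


Step 1: Combine all N = 14 observations and assign midranks.
sorted (value, group, rank): (7,G3,1), (9,G3,2), (12,G1,3), (13,G1,4.5), (13,G2,4.5), (15,G2,6), (16,G1,7), (18,G3,8), (21,G1,9.5), (21,G3,9.5), (23,G1,11), (24,G2,12), (25,G3,13), (27,G2,14)
Step 2: Sum ranks within each group.
R_1 = 35 (n_1 = 5)
R_2 = 36.5 (n_2 = 4)
R_3 = 33.5 (n_3 = 5)
Step 3: H = 12/(N(N+1)) * sum(R_i^2/n_i) - 3(N+1)
     = 12/(14*15) * (35^2/5 + 36.5^2/4 + 33.5^2/5) - 3*15
     = 0.057143 * 802.513 - 45
     = 0.857857.
Step 4: Ties present; correction factor C = 1 - 12/(14^3 - 14) = 0.995604. Corrected H = 0.857857 / 0.995604 = 0.861645.
Step 5: Under H0, H ~ chi^2(2); p-value = 0.649974.
Step 6: alpha = 0.1. fail to reject H0.

H = 0.8616, df = 2, p = 0.649974, fail to reject H0.


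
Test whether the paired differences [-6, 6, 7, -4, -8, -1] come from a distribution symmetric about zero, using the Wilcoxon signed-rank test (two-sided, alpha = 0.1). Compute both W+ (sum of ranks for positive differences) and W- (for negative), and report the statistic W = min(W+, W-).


Step 1: Drop any zero differences (none here) and take |d_i|.
|d| = [6, 6, 7, 4, 8, 1]
Step 2: Midrank |d_i| (ties get averaged ranks).
ranks: |6|->3.5, |6|->3.5, |7|->5, |4|->2, |8|->6, |1|->1
Step 3: Attach original signs; sum ranks with positive sign and with negative sign.
W+ = 3.5 + 5 = 8.5
W- = 3.5 + 2 + 6 + 1 = 12.5
(Check: W+ + W- = 21 should equal n(n+1)/2 = 21.)
Step 4: Test statistic W = min(W+, W-) = 8.5.
Step 5: Ties in |d|, so use the tie-corrected normal approximation.
        E[W] = n(n+1)/4 = 6*7/4 = 10.5.
        Tie groups: |d|=6 (t=2); sum(t^3 - t) = 6.
        Var[W] = n(n+1)(2n+1)/24 - sum(t^3-t)/48 = 546/24 - 6/48 = 22.625.
        z = (W - E[W]) / sqrt(Var[W]) = (8.5 - 10.5) / 4.7566 = -0.4205.
        Two-sided p = 2*Phi(z) = 0.674142.
Step 6: alpha = 0.1. fail to reject H0.

W+ = 8.5, W- = 12.5, W = min = 8.5, p = 0.674142, fail to reject H0.


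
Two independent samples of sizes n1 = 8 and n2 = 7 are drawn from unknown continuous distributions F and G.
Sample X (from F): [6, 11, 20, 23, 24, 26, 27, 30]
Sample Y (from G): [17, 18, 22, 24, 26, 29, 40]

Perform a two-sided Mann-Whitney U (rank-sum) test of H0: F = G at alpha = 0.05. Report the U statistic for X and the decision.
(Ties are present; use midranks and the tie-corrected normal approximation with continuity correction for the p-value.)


Step 1: Combine and sort all 15 observations; assign midranks.
sorted (value, group): (6,X), (11,X), (17,Y), (18,Y), (20,X), (22,Y), (23,X), (24,X), (24,Y), (26,X), (26,Y), (27,X), (29,Y), (30,X), (40,Y)
ranks: 6->1, 11->2, 17->3, 18->4, 20->5, 22->6, 23->7, 24->8.5, 24->8.5, 26->10.5, 26->10.5, 27->12, 29->13, 30->14, 40->15
Step 2: Rank sum for X: R1 = 1 + 2 + 5 + 7 + 8.5 + 10.5 + 12 + 14 = 60.
Step 3: U_X = R1 - n1(n1+1)/2 = 60 - 8*9/2 = 60 - 36 = 24.
       U_Y = n1*n2 - U_X = 56 - 24 = 32.
Step 4: Ties are present, so use the tie-corrected normal approximation (with continuity correction) for the p-value.
Step 5: p-value = 0.684910; compare to alpha = 0.05. fail to reject H0.

U_X = 24, p = 0.684910, fail to reject H0 at alpha = 0.05.


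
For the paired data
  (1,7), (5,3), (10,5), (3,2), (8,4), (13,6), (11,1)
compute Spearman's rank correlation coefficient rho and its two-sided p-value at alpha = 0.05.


Step 1: Rank x and y separately (midranks; no ties here).
rank(x): 1->1, 5->3, 10->5, 3->2, 8->4, 13->7, 11->6
rank(y): 7->7, 3->3, 5->5, 2->2, 4->4, 6->6, 1->1
Step 2: d_i = R_x(i) - R_y(i); compute d_i^2.
  (1-7)^2=36, (3-3)^2=0, (5-5)^2=0, (2-2)^2=0, (4-4)^2=0, (7-6)^2=1, (6-1)^2=25
sum(d^2) = 62.
Step 3: rho = 1 - 6*62 / (7*(7^2 - 1)) = 1 - 372/336 = -0.107143.
Step 4: Under H0, t = rho * sqrt((n-2)/(1-rho^2)) = -0.2410 ~ t(5).
Step 5: Two-sided p-value from the t-distribution with 5 df = 0.819151.
Step 6: alpha = 0.05. fail to reject H0.

rho = -0.1071, p = 0.819151, fail to reject H0 at alpha = 0.05.
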